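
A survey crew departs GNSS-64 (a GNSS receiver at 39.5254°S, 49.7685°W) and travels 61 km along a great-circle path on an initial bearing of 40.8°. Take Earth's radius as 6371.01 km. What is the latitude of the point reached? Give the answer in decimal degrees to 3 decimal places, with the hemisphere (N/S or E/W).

39.109°S

δ = d/R = 61/6371.01 = 0.009575 rad
φ₂ = arcsin(sin φ₁ cos δ + cos φ₁ sin δ cos θ)
   = arcsin(-0.63642·0.99995 + 0.77134·0.00957·0.75700) = -39.10921°
λ₂ = λ₁ + atan2(sin θ sin δ cos φ₁, cos δ − sin φ₁ sin φ₂) = -49.30654°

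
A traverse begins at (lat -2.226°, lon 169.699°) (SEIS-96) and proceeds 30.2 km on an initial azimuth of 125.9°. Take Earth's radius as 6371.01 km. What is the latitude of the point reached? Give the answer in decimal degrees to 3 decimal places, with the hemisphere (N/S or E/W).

2.385°S

δ = d/R = 30.2/6371.01 = 0.004740 rad
φ₂ = arcsin(sin φ₁ cos δ + cos φ₁ sin δ cos θ)
   = arcsin(-0.03884·0.99999 + 0.99925·0.00474·-0.58637) = -2.38524°
λ₂ = λ₁ + atan2(sin θ sin δ cos φ₁, cos δ − sin φ₁ sin φ₂) = 169.91919°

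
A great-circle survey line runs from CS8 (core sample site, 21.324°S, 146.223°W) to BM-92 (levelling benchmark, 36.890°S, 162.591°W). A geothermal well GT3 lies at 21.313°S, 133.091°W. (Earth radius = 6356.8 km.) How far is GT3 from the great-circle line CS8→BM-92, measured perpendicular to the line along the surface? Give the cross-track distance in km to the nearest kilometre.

1088 km

δ₁₃ = central angle CS8→GT3 = 0.213452 rad  (haversine)
θ₁₃ = bearing CS8→GT3 = 92.345°,  θ₁₂ = bearing CS8→BM-92 = 218.819°
dₓₜ = R·arcsin(sin δ₁₃ · sin(θ₁₃ − θ₁₂)) = 6356.8·arcsin(0.21183·sin(-126.474°)) = -1088.137 km
|dₓₜ| = 1088.137 km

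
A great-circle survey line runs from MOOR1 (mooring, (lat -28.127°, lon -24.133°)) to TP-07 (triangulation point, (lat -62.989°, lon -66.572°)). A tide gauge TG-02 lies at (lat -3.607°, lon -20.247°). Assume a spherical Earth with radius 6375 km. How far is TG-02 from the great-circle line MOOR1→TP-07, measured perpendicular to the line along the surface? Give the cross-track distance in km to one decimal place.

772.2 km

δ₁₃ = central angle MOOR1→TG-02 = 0.432805 rad  (haversine)
θ₁₃ = bearing MOOR1→TG-02 = 9.280°,  θ₁₂ = bearing MOOR1→TP-07 = 206.024°
dₓₜ = R·arcsin(sin δ₁₃ · sin(θ₁₃ − θ₁₂)) = 6375·arcsin(0.41942·sin(-196.743°)) = 772.171 km
|dₓₜ| = 772.171 km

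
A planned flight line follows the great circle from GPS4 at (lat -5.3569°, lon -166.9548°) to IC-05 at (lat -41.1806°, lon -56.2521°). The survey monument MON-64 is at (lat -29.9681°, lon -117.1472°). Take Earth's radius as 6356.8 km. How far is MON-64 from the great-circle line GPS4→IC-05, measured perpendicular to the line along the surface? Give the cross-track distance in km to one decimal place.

891.5 km

δ₁₃ = central angle GPS4→MON-64 = 0.923205 rad  (haversine)
θ₁₃ = bearing GPS4→MON-64 = 123.928°,  θ₁₂ = bearing GPS4→IC-05 = 134.022°
dₓₜ = R·arcsin(sin δ₁₃ · sin(θ₁₃ − θ₁₂)) = 6356.8·arcsin(0.79754·sin(-10.094°)) = -891.494 km
|dₓₜ| = 891.494 km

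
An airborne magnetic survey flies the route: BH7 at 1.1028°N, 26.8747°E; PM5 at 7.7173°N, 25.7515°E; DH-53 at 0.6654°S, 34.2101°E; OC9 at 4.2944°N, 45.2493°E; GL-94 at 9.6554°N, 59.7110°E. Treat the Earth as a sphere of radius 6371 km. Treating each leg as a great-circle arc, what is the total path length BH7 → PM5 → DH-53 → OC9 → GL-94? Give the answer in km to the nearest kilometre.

5116 km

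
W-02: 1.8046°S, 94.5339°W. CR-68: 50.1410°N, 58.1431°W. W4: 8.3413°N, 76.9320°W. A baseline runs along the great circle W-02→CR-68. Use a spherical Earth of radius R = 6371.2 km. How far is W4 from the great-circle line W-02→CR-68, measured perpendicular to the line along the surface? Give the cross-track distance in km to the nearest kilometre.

1237 km

δ₁₃ = central angle W-02→W4 = 0.353805 rad  (haversine)
θ₁₃ = bearing W-02→W4 = 59.720°,  θ₁₂ = bearing W-02→CR-68 = 25.888°
dₓₜ = R·arcsin(sin δ₁₃ · sin(θ₁₃ − θ₁₂)) = 6371.2·arcsin(0.34647·sin(33.832°)) = 1236.773 km
|dₓₜ| = 1236.773 km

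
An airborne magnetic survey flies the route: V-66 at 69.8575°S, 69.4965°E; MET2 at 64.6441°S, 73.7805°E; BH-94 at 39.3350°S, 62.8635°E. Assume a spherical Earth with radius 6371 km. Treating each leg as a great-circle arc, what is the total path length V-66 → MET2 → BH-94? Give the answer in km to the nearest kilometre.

3510 km

V-66→MET2: c = 0.095418 rad, d = 607.91 km
MET2→BH-94: c = 0.455547 rad, d = 2902.29 km
Total = 607.91 + 2902.29 = 3510.20 km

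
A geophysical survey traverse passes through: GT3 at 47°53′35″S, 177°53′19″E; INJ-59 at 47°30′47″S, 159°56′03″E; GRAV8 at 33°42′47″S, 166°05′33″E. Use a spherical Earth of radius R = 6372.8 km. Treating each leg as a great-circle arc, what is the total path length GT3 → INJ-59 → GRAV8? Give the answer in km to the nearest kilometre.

GT3: φ = -47.89306°, λ = +177.88861°
INJ-59: φ = -47.51306°, λ = +159.93417°
GRAV8: φ = -33.71306°, λ = +166.09250°
GT3→INJ-59: c = 0.210515 rad, d = 1341.57 km
INJ-59→GRAV8: c = 0.254091 rad, d = 1619.27 km
Total = 1341.57 + 1619.27 = 2960.84 km

2961 km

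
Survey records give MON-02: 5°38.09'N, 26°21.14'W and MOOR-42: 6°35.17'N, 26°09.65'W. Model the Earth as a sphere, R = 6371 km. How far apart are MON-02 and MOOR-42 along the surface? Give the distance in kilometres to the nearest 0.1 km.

107.9 km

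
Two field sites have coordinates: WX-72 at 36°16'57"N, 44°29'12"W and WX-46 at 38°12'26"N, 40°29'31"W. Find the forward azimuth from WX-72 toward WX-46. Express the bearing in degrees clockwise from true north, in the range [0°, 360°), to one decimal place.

57.6°

WX-72: φ = +36.28250°, λ = -44.48667°
WX-46: φ = +38.20722°, λ = -40.49194°
Δλ = 3.9947°
y = sin Δλ · cos φ₂ = 0.054741
x = cos φ₁ sin φ₂ − sin φ₁ cos φ₂ cos Δλ = 0.034716
θ = atan2(y, x) = 57.6176° → 57.6176° (mod 360°)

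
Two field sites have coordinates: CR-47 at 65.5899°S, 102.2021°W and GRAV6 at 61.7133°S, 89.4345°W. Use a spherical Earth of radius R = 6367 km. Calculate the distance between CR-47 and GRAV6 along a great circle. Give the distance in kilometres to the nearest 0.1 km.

760.8 km

Δφ = 3.8766°,  Δλ = 12.7676°
a = sin²(Δφ/2) + cos φ₁ cos φ₂ sin²(Δλ/2) = 0.003565
c = 2·arcsin(√a) = 0.119489 rad = 6.8462°
d = R·c = 6367 × 0.119489 = 760.8 km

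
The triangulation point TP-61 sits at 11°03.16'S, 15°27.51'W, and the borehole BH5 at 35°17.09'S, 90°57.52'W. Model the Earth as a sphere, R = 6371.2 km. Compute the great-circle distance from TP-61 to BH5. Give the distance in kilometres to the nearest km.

TP-61: φ = -11.05267°, λ = -15.45850°
BH5: φ = -35.28483°, λ = -90.95867°
Δφ = -24.2322°,  Δλ = -75.5002°
a = sin²(Δφ/2) + cos φ₁ cos φ₂ sin²(Δλ/2) = 0.344335
c = 2·arcsin(√a) = 1.254204 rad = 71.8606°
d = R·c = 6371.2 × 1.254204 = 7990.8 km

7991 km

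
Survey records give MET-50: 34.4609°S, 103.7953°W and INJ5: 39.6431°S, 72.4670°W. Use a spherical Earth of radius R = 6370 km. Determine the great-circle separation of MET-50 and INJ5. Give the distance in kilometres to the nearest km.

2824 km

Δφ = -5.1822°,  Δλ = 31.3283°
a = sin²(Δφ/2) + cos φ₁ cos φ₂ sin²(Δλ/2) = 0.048327
c = 2·arcsin(√a) = 0.443291 rad = 25.3987°
d = R·c = 6370 × 0.443291 = 2823.8 km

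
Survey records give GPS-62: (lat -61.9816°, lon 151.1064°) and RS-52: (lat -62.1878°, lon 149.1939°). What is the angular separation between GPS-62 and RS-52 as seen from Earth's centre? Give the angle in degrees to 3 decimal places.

0.919°

Δφ = -0.2062°,  Δλ = -1.9125°
a = sin²(Δφ/2) + cos φ₁ cos φ₂ sin²(Δλ/2) = 0.000064
c = 2·arcsin(√a) = 0.016036 rad = 0.9188°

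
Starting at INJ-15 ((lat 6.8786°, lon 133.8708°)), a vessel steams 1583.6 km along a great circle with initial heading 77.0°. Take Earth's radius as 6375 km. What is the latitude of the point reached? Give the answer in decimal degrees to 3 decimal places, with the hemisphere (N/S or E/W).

9.846°N

δ = d/R = 1583.6/6375 = 0.248408 rad
φ₂ = arcsin(sin φ₁ cos δ + cos φ₁ sin δ cos θ)
   = arcsin(0.11977·0.96931 + 0.99280·0.24586·0.22495) = 9.84587°
λ₂ = λ₁ + atan2(sin θ sin δ cos φ₁, cos δ − sin φ₁ sin φ₂) = 147.94278°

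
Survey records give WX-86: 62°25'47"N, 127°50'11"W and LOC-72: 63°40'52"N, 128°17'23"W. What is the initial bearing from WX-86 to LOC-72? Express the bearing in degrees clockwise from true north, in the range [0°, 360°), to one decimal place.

350.9°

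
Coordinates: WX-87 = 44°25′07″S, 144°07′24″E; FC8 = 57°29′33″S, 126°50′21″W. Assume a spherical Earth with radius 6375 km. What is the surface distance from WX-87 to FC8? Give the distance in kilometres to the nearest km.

5938 km

WX-87: φ = -44.41861°, λ = +144.12333°
FC8: φ = -57.49250°, λ = -126.83917°
Δφ = -13.0739°,  Δλ = 89.0375°
a = sin²(Δφ/2) + cos φ₁ cos φ₂ sin²(Δλ/2) = 0.201658
c = 2·arcsin(√a) = 0.931433 rad = 53.3672°
d = R·c = 6375 × 0.931433 = 5937.9 km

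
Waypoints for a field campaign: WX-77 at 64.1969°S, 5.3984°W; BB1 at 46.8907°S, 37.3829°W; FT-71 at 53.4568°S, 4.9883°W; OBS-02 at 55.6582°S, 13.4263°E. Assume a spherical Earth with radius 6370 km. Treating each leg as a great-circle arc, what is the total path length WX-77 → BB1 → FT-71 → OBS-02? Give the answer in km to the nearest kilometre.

6334 km

WX-77→BB1: c = 0.428547 rad, d = 2729.84 km
BB1→FT-71: c = 0.376067 rad, d = 2395.54 km
FT-71→OBS-02: c = 0.189691 rad, d = 1208.33 km
Total = 2729.84 + 2395.54 + 1208.33 = 6333.72 km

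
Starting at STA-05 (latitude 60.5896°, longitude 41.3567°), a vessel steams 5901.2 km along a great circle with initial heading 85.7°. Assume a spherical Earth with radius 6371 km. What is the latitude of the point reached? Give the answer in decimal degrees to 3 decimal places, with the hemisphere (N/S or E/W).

δ = d/R = 5901.2/6371 = 0.926260 rad
φ₂ = arcsin(sin φ₁ cos δ + cos φ₁ sin δ cos θ)
   = arcsin(0.87112·0.60083 + 0.49106·0.79938·0.07498) = 33.56129°
λ₂ = λ₁ + atan2(sin θ sin δ cos φ₁, cos δ − sin φ₁ sin φ₂) = 114.41422°

33.561°N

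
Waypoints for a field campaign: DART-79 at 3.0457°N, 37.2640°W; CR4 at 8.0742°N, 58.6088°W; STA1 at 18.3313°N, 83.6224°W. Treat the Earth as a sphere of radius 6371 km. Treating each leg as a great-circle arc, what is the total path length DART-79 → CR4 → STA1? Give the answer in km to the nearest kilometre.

5360 km

DART-79→CR4: c = 0.380890 rad, d = 2426.65 km
CR4→STA1: c = 0.460415 rad, d = 2933.30 km
Total = 2426.65 + 2933.30 = 5359.95 km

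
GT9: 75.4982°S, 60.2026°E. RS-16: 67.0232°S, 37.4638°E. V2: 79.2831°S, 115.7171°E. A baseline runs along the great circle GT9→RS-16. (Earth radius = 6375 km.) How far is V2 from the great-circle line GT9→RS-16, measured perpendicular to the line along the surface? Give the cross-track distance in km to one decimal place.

121.7 km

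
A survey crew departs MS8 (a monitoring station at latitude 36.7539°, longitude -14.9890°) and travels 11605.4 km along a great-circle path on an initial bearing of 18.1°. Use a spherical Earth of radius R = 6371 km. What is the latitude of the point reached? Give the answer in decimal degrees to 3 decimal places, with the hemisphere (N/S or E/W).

36.103°N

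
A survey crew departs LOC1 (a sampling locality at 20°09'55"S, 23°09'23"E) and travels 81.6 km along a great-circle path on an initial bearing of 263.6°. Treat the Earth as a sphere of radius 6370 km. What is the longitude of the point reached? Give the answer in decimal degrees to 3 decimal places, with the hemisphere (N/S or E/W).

LOC1: φ = -20.16528°, λ = +23.15639°
δ = d/R = 81.6/6370 = 0.012810 rad
φ₂ = arcsin(sin φ₁ cos δ + cos φ₁ sin δ cos θ)
   = arcsin(-0.34473·0.99992 + 0.93870·0.01281·-0.11147) = -20.24538°
λ₂ = λ₁ + atan2(sin θ sin δ cos φ₁, cos δ − sin φ₁ sin φ₂) = 22.37897°

22.379°E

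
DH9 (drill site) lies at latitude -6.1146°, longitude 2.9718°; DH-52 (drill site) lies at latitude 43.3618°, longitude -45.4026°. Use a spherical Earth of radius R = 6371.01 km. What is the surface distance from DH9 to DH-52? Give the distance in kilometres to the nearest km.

7337 km

Δφ = 49.4764°,  Δλ = -48.3744°
a = sin²(Δφ/2) + cos φ₁ cos φ₂ sin²(Δλ/2) = 0.296472
c = 2·arcsin(√a) = 1.151568 rad = 65.9800°
d = R·c = 6371.01 × 1.151568 = 7336.6 km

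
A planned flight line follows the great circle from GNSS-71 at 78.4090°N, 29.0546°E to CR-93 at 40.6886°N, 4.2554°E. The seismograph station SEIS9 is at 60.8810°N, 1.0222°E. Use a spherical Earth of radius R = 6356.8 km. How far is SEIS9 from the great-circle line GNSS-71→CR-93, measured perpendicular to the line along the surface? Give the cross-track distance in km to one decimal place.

467.5 km

δ₁₃ = central angle GNSS-71→SEIS9 = 0.341960 rad  (haversine)
θ₁₃ = bearing GNSS-71→SEIS9 = 223.000°,  θ₁₂ = bearing GNSS-71→CR-93 = 210.344°
dₓₜ = R·arcsin(sin δ₁₃ · sin(θ₁₃ − θ₁₂)) = 6356.8·arcsin(0.33533·sin(12.656°)) = 467.474 km
|dₓₜ| = 467.474 km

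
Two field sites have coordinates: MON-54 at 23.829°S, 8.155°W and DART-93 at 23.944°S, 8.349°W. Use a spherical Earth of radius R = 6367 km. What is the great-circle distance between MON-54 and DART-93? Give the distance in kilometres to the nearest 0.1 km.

23.5 km

Δφ = -0.1150°,  Δλ = -0.1940°
a = sin²(Δφ/2) + cos φ₁ cos φ₂ sin²(Δλ/2) = 0.000003
c = 2·arcsin(√a) = 0.003690 rad = 0.2114°
d = R·c = 6367 × 0.003690 = 23.5 km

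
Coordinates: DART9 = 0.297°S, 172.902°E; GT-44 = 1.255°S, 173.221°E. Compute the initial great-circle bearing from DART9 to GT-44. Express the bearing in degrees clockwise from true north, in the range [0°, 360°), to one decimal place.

Δλ = 0.3190°
y = sin Δλ · cos φ₂ = 0.005566
x = cos φ₁ sin φ₂ − sin φ₁ cos φ₂ cos Δλ = -0.016720
θ = atan2(y, x) = 161.5865° → 161.5865° (mod 360°)

161.6°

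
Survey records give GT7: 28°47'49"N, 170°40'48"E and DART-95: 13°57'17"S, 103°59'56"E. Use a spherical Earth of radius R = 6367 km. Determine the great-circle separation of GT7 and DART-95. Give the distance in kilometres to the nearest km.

8586 km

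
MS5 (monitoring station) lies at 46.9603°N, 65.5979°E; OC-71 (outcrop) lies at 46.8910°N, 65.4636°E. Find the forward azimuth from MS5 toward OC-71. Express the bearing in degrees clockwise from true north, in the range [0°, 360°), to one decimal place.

233.0°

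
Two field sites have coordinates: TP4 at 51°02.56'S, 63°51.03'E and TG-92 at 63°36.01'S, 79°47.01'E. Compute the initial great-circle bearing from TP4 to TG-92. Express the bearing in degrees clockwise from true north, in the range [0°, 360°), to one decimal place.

152.1°

TP4: φ = -51.04267°, λ = +63.85050°
TG-92: φ = -63.60017°, λ = +79.78350°
Δλ = 15.9330°
y = sin Δλ · cos φ₂ = 0.122057
x = cos φ₁ sin φ₂ − sin φ₁ cos φ₂ cos Δλ = -0.230702
θ = atan2(y, x) = 152.1180° → 152.1180° (mod 360°)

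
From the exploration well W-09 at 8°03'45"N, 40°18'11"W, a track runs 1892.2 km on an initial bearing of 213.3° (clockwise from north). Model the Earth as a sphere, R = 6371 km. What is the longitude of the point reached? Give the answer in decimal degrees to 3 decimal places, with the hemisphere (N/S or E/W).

49.604°W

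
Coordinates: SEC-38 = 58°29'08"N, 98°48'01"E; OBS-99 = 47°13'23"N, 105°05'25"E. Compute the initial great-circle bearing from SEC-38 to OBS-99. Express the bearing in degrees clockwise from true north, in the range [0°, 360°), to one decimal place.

158.8°

SEC-38: φ = +58.48556°, λ = +98.80028°
OBS-99: φ = +47.22306°, λ = +105.09028°
Δλ = 6.2900°
y = sin Δλ · cos φ₂ = 0.074408
x = cos φ₁ sin φ₂ − sin φ₁ cos φ₂ cos Δλ = -0.191819
θ = atan2(y, x) = 158.7984° → 158.7984° (mod 360°)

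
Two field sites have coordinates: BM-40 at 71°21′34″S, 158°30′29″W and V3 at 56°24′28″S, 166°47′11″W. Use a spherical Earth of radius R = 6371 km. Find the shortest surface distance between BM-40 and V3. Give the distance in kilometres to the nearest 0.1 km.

BM-40: φ = -71.35944°, λ = -158.50806°
V3: φ = -56.40778°, λ = -166.78639°
Δφ = 14.9517°,  Δλ = -8.2783°
a = sin²(Δφ/2) + cos φ₁ cos φ₂ sin²(Δλ/2) = 0.017849
c = 2·arcsin(√a) = 0.268005 rad = 15.3555°
d = R·c = 6371 × 0.268005 = 1707.5 km

1707.5 km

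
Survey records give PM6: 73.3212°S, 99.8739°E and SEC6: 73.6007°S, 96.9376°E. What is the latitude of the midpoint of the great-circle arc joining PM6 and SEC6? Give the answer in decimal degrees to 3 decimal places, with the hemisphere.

Bx = cos φ₂ cos Δλ = 0.281959,  By = cos φ₂ sin Δλ = -0.014463
φₘ = atan2(sin φ₁ + sin φ₂, √((cos φ₁ + Bx)² + By²)) = -73.46608°
λₘ = λ₁ + atan2(By, cos φ₁ + Bx) = 98.41781°

73.466°S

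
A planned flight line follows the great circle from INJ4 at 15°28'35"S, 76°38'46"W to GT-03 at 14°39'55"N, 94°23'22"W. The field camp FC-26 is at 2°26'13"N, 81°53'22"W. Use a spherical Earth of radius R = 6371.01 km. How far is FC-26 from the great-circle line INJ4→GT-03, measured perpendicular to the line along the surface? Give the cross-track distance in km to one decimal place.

509.0 km

INJ4: φ = -15.47639°, λ = -76.64611°
GT-03: φ = +14.66528°, λ = -94.38944°
FC-26: φ = +2.43694°, λ = -81.88944°
δ₁₃ = central angle INJ4→FC-26 = 0.325491 rad  (haversine)
θ₁₃ = bearing INJ4→FC-26 = 343.410°,  θ₁₂ = bearing INJ4→GT-03 = 328.958°
dₓₜ = R·arcsin(sin δ₁₃ · sin(θ₁₃ − θ₁₂)) = 6371.01·arcsin(0.31977·sin(14.452°)) = 508.974 km
|dₓₜ| = 508.974 km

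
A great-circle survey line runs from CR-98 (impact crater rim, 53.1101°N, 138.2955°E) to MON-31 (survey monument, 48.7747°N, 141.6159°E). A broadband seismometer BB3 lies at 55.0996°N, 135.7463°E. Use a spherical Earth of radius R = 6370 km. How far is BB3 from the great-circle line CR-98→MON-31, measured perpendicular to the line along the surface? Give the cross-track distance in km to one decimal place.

42.4 km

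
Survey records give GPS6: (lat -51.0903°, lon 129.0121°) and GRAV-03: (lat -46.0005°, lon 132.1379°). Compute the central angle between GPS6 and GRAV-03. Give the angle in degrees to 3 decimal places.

5.493°

Δφ = 5.0898°,  Δλ = 3.1258°
a = sin²(Δφ/2) + cos φ₁ cos φ₂ sin²(Δλ/2) = 0.002296
c = 2·arcsin(√a) = 0.095873 rad = 5.4931°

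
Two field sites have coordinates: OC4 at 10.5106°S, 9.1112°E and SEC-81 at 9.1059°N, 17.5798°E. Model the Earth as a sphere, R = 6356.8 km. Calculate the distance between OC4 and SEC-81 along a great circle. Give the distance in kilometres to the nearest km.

Δφ = 19.6165°,  Δλ = 8.4686°
a = sin²(Δφ/2) + cos φ₁ cos φ₂ sin²(Δλ/2) = 0.034312
c = 2·arcsin(√a) = 0.372623 rad = 21.3497°
d = R·c = 6356.8 × 0.372623 = 2368.7 km

2369 km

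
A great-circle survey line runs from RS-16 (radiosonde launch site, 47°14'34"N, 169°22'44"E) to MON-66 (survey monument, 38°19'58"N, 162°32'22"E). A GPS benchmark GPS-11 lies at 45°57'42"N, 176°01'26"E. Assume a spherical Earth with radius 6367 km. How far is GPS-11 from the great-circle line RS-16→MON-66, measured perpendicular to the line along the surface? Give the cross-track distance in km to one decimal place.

RS-16: φ = +47.24278°, λ = +169.37889°
MON-66: φ = +38.33278°, λ = +162.53944°
GPS-11: φ = +45.96167°, λ = +176.02389°
δ₁₃ = central angle RS-16→GPS-11 = 0.082731 rad  (haversine)
θ₁₃ = bearing RS-16→GPS-11 = 103.242°,  θ₁₂ = bearing RS-16→MON-66 = 211.779°
dₓₜ = R·arcsin(sin δ₁₃ · sin(θ₁₃ − θ₁₂)) = 6367·arcsin(0.08264·sin(-108.537°)) = -499.362 km
|dₓₜ| = 499.362 km

499.4 km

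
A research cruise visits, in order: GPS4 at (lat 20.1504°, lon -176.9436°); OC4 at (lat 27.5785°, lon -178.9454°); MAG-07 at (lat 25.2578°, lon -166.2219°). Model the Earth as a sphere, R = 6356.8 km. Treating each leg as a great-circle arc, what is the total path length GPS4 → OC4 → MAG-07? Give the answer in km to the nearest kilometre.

2138 km

GPS4→OC4: c = 0.133515 rad, d = 848.73 km
OC4→MAG-07: c = 0.202857 rad, d = 1289.52 km
Total = 848.73 + 1289.52 = 2138.25 km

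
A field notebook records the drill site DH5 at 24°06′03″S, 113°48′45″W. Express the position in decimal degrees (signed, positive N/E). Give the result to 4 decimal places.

-24.1008°, -113.8125°

lat: 24.1008° S → -24.1008°
lon: 113.8125° W → -113.8125°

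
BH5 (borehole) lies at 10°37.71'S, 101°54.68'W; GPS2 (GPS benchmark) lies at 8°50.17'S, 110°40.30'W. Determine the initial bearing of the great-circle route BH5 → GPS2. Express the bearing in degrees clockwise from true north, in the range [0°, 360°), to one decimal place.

281.0°

BH5: φ = -10.62850°, λ = -101.91133°
GPS2: φ = -8.83617°, λ = -110.67167°
Δλ = -8.7603°
y = sin Δλ · cos φ₂ = -0.150494
x = cos φ₁ sin φ₂ − sin φ₁ cos φ₂ cos Δλ = 0.029151
θ = atan2(y, x) = -79.0375° → 280.9625° (mod 360°)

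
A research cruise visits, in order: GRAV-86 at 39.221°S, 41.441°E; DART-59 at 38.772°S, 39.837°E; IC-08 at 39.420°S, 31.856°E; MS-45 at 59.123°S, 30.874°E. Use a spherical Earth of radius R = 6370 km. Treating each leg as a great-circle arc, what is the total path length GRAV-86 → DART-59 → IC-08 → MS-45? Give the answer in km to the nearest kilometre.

3031 km

GRAV-86→DART-59: c = 0.023125 rad, d = 147.31 km
DART-59→IC-08: c = 0.108659 rad, d = 692.16 km
IC-08→MS-45: c = 0.344055 rad, d = 2191.63 km
Total = 147.31 + 692.16 + 2191.63 = 3031.09 km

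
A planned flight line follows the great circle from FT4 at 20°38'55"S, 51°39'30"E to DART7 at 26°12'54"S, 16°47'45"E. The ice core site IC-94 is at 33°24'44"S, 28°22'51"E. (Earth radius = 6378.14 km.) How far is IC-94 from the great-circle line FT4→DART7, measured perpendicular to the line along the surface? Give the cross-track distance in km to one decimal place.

FT4: φ = -20.64861°, λ = +51.65833°
DART7: φ = -26.21500°, λ = +16.79583°
IC-94: φ = -33.41222°, λ = +28.38083°
δ₁₃ = central angle FT4→IC-94 = 0.423372 rad  (haversine)
θ₁₃ = bearing FT4→IC-94 = 233.411°,  θ₁₂ = bearing FT4→DART7 = 253.308°
dₓₜ = R·arcsin(sin δ₁₃ · sin(θ₁₃ − θ₁₂)) = 6378.14·arcsin(0.41084·sin(-19.897°)) = -894.716 km
|dₓₜ| = 894.716 km

894.7 km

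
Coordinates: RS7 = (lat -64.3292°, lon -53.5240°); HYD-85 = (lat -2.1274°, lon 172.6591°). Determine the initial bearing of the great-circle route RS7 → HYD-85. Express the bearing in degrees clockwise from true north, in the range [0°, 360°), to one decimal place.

Δλ = -133.8169°
y = sin Δλ · cos φ₂ = -0.721059
x = cos φ₁ sin φ₂ − sin φ₁ cos φ₂ cos Δλ = -0.639670
θ = atan2(y, x) = -131.5771° → 228.4229° (mod 360°)

228.4°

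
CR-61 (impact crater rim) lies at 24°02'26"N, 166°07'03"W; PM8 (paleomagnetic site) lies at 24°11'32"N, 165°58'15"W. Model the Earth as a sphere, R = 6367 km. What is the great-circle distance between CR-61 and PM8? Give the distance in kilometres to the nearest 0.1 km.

22.5 km

CR-61: φ = +24.04056°, λ = -166.11750°
PM8: φ = +24.19222°, λ = -165.97083°
Δφ = 0.1517°,  Δλ = 0.1467°
a = sin²(Δφ/2) + cos φ₁ cos φ₂ sin²(Δλ/2) = 0.000003
c = 2·arcsin(√a) = 0.003531 rad = 0.2023°
d = R·c = 6367 × 0.003531 = 22.5 km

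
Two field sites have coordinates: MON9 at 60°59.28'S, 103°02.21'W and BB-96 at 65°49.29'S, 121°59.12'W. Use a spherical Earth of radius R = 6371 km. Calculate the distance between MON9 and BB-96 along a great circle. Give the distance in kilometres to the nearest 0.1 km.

1079.5 km

MON9: φ = -60.98800°, λ = -103.03683°
BB-96: φ = -65.82150°, λ = -121.98533°
Δφ = -4.8335°,  Δλ = -18.9485°
a = sin²(Δφ/2) + cos φ₁ cos φ₂ sin²(Δλ/2) = 0.007160
c = 2·arcsin(√a) = 0.169440 rad = 9.7082°
d = R·c = 6371 × 0.169440 = 1079.5 km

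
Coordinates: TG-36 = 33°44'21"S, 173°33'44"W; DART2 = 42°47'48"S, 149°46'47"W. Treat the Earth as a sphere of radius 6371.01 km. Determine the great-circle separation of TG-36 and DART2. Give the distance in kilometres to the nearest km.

TG-36: φ = -33.73917°, λ = -173.56222°
DART2: φ = -42.79667°, λ = -149.77972°
Δφ = -9.0575°,  Δλ = 23.7825°
a = sin²(Δφ/2) + cos φ₁ cos φ₂ sin²(Δλ/2) = 0.032142
c = 2·arcsin(√a) = 0.360514 rad = 20.6559°
d = R·c = 6371.01 × 0.360514 = 2296.8 km

2297 km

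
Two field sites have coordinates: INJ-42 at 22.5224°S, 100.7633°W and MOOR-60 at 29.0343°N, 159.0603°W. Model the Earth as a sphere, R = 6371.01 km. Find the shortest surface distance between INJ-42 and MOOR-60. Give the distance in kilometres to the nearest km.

8473 km

Δφ = 51.5567°,  Δλ = -58.2970°
a = sin²(Δφ/2) + cos φ₁ cos φ₂ sin²(Δλ/2) = 0.380737
c = 2·arcsin(√a) = 1.329949 rad = 76.2005°
d = R·c = 6371.01 × 1.329949 = 8473.1 km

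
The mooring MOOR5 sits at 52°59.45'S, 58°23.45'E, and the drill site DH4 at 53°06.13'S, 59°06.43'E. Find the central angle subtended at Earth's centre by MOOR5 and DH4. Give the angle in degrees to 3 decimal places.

0.445°

MOOR5: φ = -52.99083°, λ = +58.39083°
DH4: φ = -53.10217°, λ = +59.10717°
Δφ = -0.1113°,  Δλ = 0.7163°
a = sin²(Δφ/2) + cos φ₁ cos φ₂ sin²(Δλ/2) = 0.000015
c = 2·arcsin(√a) = 0.007763 rad = 0.4448°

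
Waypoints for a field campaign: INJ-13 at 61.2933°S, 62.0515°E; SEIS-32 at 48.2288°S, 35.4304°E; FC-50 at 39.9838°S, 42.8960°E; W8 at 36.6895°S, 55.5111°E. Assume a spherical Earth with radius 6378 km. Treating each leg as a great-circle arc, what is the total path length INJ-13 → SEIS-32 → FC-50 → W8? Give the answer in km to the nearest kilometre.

4470 km

INJ-13→SEIS-32: c = 0.347592 rad, d = 2216.94 km
SEIS-32→FC-50: c = 0.171458 rad, d = 1093.56 km
FC-50→W8: c = 0.181828 rad, d = 1159.70 km
Total = 2216.94 + 1093.56 + 1159.70 = 4470.20 km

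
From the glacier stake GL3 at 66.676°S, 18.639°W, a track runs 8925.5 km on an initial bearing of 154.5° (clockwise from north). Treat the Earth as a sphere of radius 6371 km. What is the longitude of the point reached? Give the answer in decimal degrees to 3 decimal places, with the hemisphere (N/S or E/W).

131.861°E

δ = d/R = 8925.5/6371 = 1.400957 rad
φ₂ = arcsin(sin φ₁ cos δ + cos φ₁ sin δ cos θ)
   = arcsin(-0.91828·0.16902 + 0.39593·0.98561·-0.90259) = -30.49280°
λ₂ = λ₁ + atan2(sin θ sin δ cos φ₁, cos δ − sin φ₁ sin φ₂) = 131.86108°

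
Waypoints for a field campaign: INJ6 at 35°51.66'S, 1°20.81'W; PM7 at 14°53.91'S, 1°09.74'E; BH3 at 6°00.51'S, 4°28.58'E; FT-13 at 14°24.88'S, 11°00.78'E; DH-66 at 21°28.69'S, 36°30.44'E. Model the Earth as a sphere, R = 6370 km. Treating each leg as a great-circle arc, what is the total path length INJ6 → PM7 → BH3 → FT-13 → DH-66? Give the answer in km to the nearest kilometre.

7377 km

INJ6: φ = -35.86100°, λ = -1.34683°
PM7: φ = -14.89850°, λ = +1.16233°
BH3: φ = -6.00850°, λ = +4.47633°
FT-13: φ = -14.41467°, λ = +11.01300°
DH-66: φ = -21.47817°, λ = +36.50733°
INJ6→PM7: c = 0.367958 rad, d = 2343.89 km
PM7→BH3: c = 0.165235 rad, d = 1052.55 km
BH3→FT-13: c = 0.184680 rad, d = 1176.41 km
FT-13→DH-66: c = 0.440233 rad, d = 2804.28 km
Total = 2343.89 + 1052.55 + 1176.41 + 2804.28 = 7377.13 km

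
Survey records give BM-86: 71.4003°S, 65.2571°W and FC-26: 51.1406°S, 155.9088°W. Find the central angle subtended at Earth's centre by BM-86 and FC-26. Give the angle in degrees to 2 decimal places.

Δφ = 20.2597°,  Δλ = -90.6517°
a = sin²(Δφ/2) + cos φ₁ cos φ₂ sin²(Δλ/2) = 0.132130
c = 2·arcsin(√a) = 0.744036 rad = 42.6301°

42.63°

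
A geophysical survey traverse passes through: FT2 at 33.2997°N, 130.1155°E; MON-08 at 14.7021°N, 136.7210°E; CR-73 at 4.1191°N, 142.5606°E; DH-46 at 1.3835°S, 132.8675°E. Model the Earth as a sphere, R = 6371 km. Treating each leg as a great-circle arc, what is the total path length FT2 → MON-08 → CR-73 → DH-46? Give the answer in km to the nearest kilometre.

4751 km

FT2→MON-08: c = 0.341017 rad, d = 2172.62 km
MON-08→CR-73: c = 0.210228 rad, d = 1339.36 km
CR-73→DH-46: c = 0.194437 rad, d = 1238.76 km
Total = 2172.62 + 1339.36 + 1238.76 = 4750.74 km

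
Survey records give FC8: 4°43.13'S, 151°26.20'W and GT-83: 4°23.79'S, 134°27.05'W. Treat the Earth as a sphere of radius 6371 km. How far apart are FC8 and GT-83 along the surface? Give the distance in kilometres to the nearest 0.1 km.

FC8: φ = -4.71883°, λ = -151.43667°
GT-83: φ = -4.39650°, λ = -134.45083°
Δφ = 0.3223°,  Δλ = 16.9858°
a = sin²(Δφ/2) + cos φ₁ cos φ₂ sin²(Δλ/2) = 0.021682
c = 2·arcsin(√a) = 0.295568 rad = 16.9348°
d = R·c = 6371 × 0.295568 = 1883.1 km

1883.1 km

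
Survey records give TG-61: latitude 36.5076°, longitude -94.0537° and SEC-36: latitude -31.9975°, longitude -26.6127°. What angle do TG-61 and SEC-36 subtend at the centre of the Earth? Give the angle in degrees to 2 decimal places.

Δφ = -68.5051°,  Δλ = 67.4410°
a = sin²(Δφ/2) + cos φ₁ cos φ₂ sin²(Δλ/2) = 0.526867
c = 2·arcsin(√a) = 1.624556 rad = 93.0802°

93.08°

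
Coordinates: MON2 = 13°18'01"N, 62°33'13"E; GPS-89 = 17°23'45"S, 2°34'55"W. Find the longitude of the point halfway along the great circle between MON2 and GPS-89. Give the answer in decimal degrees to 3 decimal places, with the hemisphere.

30.345°E

MON2: φ = +13.30028°, λ = +62.55361°
GPS-89: φ = -17.39583°, λ = -2.58194°
Bx = cos φ₂ cos Δλ = 0.401241,  By = cos φ₂ sin Δλ = -0.865807
φₘ = atan2(sin φ₁ + sin φ₂, √((cos φ₁ + Bx)² + By²)) = -2.42939°
λₘ = λ₁ + atan2(By, cos φ₁ + Bx) = 30.34499°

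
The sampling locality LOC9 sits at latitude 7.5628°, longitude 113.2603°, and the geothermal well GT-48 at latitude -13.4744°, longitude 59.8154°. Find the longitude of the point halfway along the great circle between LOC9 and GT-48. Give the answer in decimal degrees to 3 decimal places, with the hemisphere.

86.814°E

Bx = cos φ₂ cos Δλ = 0.579201,  By = cos φ₂ sin Δλ = -0.781173
φₘ = atan2(sin φ₁ + sin φ₂, √((cos φ₁ + Bx)² + By²)) = -3.30846°
λₘ = λ₁ + atan2(By, cos φ₁ + Bx) = 86.81439°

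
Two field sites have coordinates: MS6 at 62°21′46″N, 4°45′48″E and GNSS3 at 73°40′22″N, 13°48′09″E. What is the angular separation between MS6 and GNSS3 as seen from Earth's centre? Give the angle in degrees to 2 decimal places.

11.77°

MS6: φ = +62.36278°, λ = +4.76333°
GNSS3: φ = +73.67278°, λ = +13.80250°
Δφ = 11.3100°,  Δλ = 9.0392°
a = sin²(Δφ/2) + cos φ₁ cos φ₂ sin²(Δλ/2) = 0.010520
c = 2·arcsin(√a) = 0.205491 rad = 11.7738°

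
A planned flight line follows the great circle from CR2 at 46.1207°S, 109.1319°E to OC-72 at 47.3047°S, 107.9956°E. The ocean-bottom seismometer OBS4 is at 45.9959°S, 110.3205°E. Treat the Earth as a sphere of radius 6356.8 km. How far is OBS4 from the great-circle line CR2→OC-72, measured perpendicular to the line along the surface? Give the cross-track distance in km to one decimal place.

69.7 km

δ₁₃ = central angle CR2→OBS4 = 0.014559 rad  (haversine)
θ₁₃ = bearing CR2→OBS4 = 81.824°,  θ₁₂ = bearing CR2→OC-72 = 212.934°
dₓₜ = R·arcsin(sin δ₁₃ · sin(θ₁₃ − θ₁₂)) = 6356.8·arcsin(0.01456·sin(-131.110°)) = -69.731 km
|dₓₜ| = 69.731 km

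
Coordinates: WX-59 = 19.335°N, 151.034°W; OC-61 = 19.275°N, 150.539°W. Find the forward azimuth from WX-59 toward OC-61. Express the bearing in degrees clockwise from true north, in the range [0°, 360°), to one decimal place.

Δλ = 0.4950°
y = sin Δλ · cos φ₂ = 0.008155
x = cos φ₁ sin φ₂ − sin φ₁ cos φ₂ cos Δλ = -0.001036
θ = atan2(y, x) = 97.2368° → 97.2368° (mod 360°)

97.2°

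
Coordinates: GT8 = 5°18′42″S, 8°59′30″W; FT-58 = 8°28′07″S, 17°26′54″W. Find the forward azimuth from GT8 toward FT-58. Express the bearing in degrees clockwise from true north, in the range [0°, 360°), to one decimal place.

GT8: φ = -5.31167°, λ = -8.99167°
FT-58: φ = -8.46861°, λ = -17.44833°
Δλ = -8.4567°
y = sin Δλ · cos φ₂ = -0.145458
x = cos φ₁ sin φ₂ − sin φ₁ cos φ₂ cos Δλ = -0.056067
θ = atan2(y, x) = -111.0792° → 248.9208° (mod 360°)

248.9°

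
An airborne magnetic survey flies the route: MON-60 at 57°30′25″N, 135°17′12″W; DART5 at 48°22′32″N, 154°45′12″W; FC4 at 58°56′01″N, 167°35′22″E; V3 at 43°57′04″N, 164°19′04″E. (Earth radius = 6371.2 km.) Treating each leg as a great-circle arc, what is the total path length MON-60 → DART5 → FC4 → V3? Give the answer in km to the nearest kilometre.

6022 km

MON-60: φ = +57.50694°, λ = -135.28667°
DART5: φ = +48.37556°, λ = -154.75333°
FC4: φ = +58.93361°, λ = +167.58944°
V3: φ = +43.95111°, λ = +164.31778°
MON-60→DART5: c = 0.257895 rad, d = 1643.10 km
DART5→FC4: c = 0.423482 rad, d = 2698.09 km
FC4→V3: c = 0.263826 rad, d = 1680.89 km
Total = 1643.10 + 2698.09 + 1680.89 = 6022.08 km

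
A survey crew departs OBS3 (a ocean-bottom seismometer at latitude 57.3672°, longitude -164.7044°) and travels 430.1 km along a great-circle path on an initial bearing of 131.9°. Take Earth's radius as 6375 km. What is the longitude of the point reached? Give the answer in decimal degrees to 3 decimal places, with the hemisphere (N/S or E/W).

δ = d/R = 430.1/6375 = 0.067467 rad
φ₂ = arcsin(sin φ₁ cos δ + cos φ₁ sin δ cos θ)
   = arcsin(0.84214·0.99772 + 0.53925·0.06742·-0.66783) = 54.68136°
λ₂ = λ₁ + atan2(sin θ sin δ cos φ₁, cos δ − sin φ₁ sin φ₂) = -159.72515°

159.725°W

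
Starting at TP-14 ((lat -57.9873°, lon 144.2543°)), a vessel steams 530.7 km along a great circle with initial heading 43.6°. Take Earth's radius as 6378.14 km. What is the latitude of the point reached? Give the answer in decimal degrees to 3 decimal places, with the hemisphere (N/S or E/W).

δ = d/R = 530.7/6378.14 = 0.083206 rad
φ₂ = arcsin(sin φ₁ cos δ + cos φ₁ sin δ cos θ)
   = arcsin(-0.84793·0.99654 + 0.53011·0.08311·0.72417) = -54.39914°
λ₂ = λ₁ + atan2(sin θ sin δ cos φ₁, cos δ − sin φ₁ sin φ₂) = 149.90453°

54.399°S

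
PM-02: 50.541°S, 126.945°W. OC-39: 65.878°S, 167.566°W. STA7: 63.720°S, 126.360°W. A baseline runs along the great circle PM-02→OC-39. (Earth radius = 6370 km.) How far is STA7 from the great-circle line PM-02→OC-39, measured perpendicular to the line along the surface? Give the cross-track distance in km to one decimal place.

δ₁₃ = central angle PM-02→STA7 = 0.230081 rad  (haversine)
θ₁₃ = bearing PM-02→STA7 = 178.864°,  θ₁₂ = bearing PM-02→OC-39 = 218.002°
dₓₜ = R·arcsin(sin δ₁₃ · sin(θ₁₃ − θ₁₂)) = 6370·arcsin(0.22806·sin(-39.138°)) = -920.142 km
|dₓₜ| = 920.142 km

920.1 km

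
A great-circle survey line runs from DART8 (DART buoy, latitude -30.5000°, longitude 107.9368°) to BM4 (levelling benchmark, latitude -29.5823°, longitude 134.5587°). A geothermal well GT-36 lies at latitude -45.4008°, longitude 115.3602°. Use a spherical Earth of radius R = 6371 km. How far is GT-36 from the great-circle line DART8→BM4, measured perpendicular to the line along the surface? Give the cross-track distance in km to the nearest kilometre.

1624 km

δ₁₃ = central angle DART8→GT-36 = 0.279107 rad  (haversine)
θ₁₃ = bearing DART8→GT-36 = 160.775°,  θ₁₂ = bearing DART8→BM4 = 94.516°
dₓₜ = R·arcsin(sin δ₁₃ · sin(θ₁₃ − θ₁₂)) = 6371·arcsin(0.27550·sin(66.259°)) = 1624.194 km
|dₓₜ| = 1624.194 km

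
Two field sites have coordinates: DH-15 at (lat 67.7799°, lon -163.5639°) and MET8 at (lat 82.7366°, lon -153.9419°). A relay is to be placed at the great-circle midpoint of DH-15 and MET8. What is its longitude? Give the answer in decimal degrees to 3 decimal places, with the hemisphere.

161.157°W

Bx = cos φ₂ cos Δλ = 0.124652,  By = cos φ₂ sin Δλ = 0.021133
φₘ = atan2(sin φ₁ + sin φ₂, √((cos φ₁ + Bx)² + By²)) = 75.29555°
λₘ = λ₁ + atan2(By, cos φ₁ + Bx) = -161.15727°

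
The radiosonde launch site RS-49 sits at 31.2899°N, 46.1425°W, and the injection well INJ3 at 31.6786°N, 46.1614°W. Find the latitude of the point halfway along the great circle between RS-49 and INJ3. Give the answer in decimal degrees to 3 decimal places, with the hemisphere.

31.484°N

Bx = cos φ₂ cos Δλ = 0.851007,  By = cos φ₂ sin Δλ = -0.000281
φₘ = atan2(sin φ₁ + sin φ₂, √((cos φ₁ + Bx)² + By²)) = 31.48425°
λₘ = λ₁ + atan2(By, cos φ₁ + Bx) = -46.15193°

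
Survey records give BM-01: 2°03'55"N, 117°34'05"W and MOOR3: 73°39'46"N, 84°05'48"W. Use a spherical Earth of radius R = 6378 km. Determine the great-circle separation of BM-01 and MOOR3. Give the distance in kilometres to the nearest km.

BM-01: φ = +2.06528°, λ = -117.56806°
MOOR3: φ = +73.66278°, λ = -84.09667°
Δφ = 71.5975°,  Δλ = 33.4714°
a = sin²(Δφ/2) + cos φ₁ cos φ₂ sin²(Δλ/2) = 0.365464
c = 2·arcsin(√a) = 1.298367 rad = 74.3909°
d = R·c = 6378 × 1.298367 = 8281.0 km

8281 km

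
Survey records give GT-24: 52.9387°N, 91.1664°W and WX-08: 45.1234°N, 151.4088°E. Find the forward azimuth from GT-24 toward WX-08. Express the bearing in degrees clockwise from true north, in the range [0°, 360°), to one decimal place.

Δλ = -117.4248°
y = sin Δλ · cos φ₂ = -0.626286
x = cos φ₁ sin φ₂ − sin φ₁ cos φ₂ cos Δλ = 0.686399
θ = atan2(y, x) = -42.3780° → 317.6220° (mod 360°)

317.6°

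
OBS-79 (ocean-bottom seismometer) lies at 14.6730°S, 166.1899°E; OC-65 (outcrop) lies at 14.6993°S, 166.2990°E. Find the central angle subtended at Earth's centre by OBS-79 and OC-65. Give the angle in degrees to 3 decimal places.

0.109°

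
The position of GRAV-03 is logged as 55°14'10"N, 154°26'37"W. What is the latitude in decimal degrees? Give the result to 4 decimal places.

55.2361°N

55° + 14′/60 + 10″/3600 = 55 + 0.23333 + 0.00278 = 55.2361°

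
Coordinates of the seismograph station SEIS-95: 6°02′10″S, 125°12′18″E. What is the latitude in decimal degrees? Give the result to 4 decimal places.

6° + 2′/60 + 10″/3600 = 6 + 0.03333 + 0.00278 = 6.0361°

6.0361°S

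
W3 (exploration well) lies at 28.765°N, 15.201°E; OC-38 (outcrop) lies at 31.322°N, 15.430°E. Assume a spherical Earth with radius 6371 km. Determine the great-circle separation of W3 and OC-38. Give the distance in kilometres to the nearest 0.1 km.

Δφ = 2.5570°,  Δλ = 0.2290°
a = sin²(Δφ/2) + cos φ₁ cos φ₂ sin²(Δλ/2) = 0.000501
c = 2·arcsin(√a) = 0.044762 rad = 2.5647°
d = R·c = 6371 × 0.044762 = 285.2 km

285.2 km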